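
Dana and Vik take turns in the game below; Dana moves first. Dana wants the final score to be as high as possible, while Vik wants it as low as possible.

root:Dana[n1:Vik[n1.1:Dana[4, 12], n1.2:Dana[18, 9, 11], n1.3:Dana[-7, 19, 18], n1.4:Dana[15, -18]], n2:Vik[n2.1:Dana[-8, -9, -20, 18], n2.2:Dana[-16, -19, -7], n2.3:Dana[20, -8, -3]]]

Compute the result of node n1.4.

15

n1.4 (Dana): max(15, -18) = 15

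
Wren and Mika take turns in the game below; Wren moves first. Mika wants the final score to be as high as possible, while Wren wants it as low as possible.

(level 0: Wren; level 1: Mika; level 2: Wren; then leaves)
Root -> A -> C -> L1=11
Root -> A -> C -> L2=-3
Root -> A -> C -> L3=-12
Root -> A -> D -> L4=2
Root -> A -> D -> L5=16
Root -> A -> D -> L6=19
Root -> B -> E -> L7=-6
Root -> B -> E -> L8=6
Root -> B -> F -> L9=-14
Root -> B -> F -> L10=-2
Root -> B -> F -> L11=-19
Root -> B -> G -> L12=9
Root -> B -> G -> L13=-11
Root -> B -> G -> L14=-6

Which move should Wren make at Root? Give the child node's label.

C (Wren): min(11, -3, -12) = -12
D (Wren): min(2, 16, 19) = 2
A (Mika): max(-12, 2) = 2
E (Wren): min(-6, 6) = -6
F (Wren): min(-14, -2, -19) = -19
G (Wren): min(9, -11, -6) = -11
B (Mika): max(-6, -19, -11) = -6
Root (Wren): min(2, -6) = -6
Wren at Root wants the lowest of {A=2, B=-6}, so chooses B.

B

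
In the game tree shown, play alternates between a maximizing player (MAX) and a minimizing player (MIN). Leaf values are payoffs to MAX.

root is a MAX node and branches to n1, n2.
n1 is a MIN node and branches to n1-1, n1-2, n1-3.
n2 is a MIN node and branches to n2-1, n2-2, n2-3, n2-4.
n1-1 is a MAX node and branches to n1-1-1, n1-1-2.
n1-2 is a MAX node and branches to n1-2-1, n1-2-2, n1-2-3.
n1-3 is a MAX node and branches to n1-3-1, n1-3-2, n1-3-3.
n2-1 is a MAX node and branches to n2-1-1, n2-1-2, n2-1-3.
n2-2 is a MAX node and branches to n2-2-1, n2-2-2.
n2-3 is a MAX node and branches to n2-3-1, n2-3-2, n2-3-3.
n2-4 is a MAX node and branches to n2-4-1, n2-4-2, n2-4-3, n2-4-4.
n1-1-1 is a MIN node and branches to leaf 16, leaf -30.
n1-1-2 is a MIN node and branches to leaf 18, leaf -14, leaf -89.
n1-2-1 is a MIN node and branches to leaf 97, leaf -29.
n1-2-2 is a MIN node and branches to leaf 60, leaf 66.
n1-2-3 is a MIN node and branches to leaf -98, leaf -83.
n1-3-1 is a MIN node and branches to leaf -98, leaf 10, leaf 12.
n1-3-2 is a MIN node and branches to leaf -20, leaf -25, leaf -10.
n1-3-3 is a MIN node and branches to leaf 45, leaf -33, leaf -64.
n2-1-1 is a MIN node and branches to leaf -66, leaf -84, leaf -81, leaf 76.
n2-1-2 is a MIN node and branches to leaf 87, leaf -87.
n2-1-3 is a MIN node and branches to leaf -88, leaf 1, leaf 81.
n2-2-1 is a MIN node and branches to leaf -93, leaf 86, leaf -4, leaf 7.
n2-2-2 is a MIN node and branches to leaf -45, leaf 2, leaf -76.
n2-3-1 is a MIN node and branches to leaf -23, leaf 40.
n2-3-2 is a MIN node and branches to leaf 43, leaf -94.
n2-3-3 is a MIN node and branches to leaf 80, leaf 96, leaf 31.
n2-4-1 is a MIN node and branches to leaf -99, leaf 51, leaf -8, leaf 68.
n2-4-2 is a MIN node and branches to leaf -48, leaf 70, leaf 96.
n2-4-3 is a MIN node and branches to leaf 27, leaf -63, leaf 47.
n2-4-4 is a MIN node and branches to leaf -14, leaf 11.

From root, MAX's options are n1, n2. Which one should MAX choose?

n1

n1-1-1 (MIN): min(16, -30) = -30
n1-1-2 (MIN): min(18, -14, -89) = -89
n1-1 (MAX): max(-30, -89) = -30
n1-2-1 (MIN): min(97, -29) = -29
n1-2-2 (MIN): min(60, 66) = 60
n1-2-3 (MIN): min(-98, -83) = -98
n1-2 (MAX): max(-29, 60, -98) = 60
n1-3-1 (MIN): min(-98, 10, 12) = -98
n1-3-2 (MIN): min(-20, -25, -10) = -25
n1-3-3 (MIN): min(45, -33, -64) = -64
n1-3 (MAX): max(-98, -25, -64) = -25
n1 (MIN): min(-30, 60, -25) = -30
n2-1-1 (MIN): min(-66, -84, -81, 76) = -84
n2-1-2 (MIN): min(87, -87) = -87
n2-1-3 (MIN): min(-88, 1, 81) = -88
n2-1 (MAX): max(-84, -87, -88) = -84
n2-2-1 (MIN): min(-93, 86, -4, 7) = -93
n2-2-2 (MIN): min(-45, 2, -76) = -76
n2-2 (MAX): max(-93, -76) = -76
n2-3-1 (MIN): min(-23, 40) = -23
n2-3-2 (MIN): min(43, -94) = -94
n2-3-3 (MIN): min(80, 96, 31) = 31
n2-3 (MAX): max(-23, -94, 31) = 31
n2-4-1 (MIN): min(-99, 51, -8, 68) = -99
n2-4-2 (MIN): min(-48, 70, 96) = -48
n2-4-3 (MIN): min(27, -63, 47) = -63
n2-4-4 (MIN): min(-14, 11) = -14
n2-4 (MAX): max(-99, -48, -63, -14) = -14
n2 (MIN): min(-84, -76, 31, -14) = -84
root (MAX): max(-30, -84) = -30
MAX at root wants the highest of {n1=-30, n2=-84}, so chooses n1.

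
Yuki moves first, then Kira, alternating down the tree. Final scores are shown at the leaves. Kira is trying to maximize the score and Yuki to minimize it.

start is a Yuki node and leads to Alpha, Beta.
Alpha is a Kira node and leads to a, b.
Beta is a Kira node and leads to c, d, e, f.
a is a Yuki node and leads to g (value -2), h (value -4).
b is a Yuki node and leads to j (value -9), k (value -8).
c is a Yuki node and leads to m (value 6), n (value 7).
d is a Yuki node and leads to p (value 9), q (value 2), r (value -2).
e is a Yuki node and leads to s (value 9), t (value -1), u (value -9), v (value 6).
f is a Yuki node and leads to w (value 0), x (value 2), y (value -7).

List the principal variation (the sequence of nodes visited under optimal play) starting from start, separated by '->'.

a (Yuki): min(-2, -4) = -4
b (Yuki): min(-9, -8) = -9
Alpha (Kira): max(-4, -9) = -4
c (Yuki): min(6, 7) = 6
d (Yuki): min(9, 2, -2) = -2
e (Yuki): min(9, -1, -9, 6) = -9
f (Yuki): min(0, 2, -7) = -7
Beta (Kira): max(6, -2, -9, -7) = 6
start (Yuki): min(-4, 6) = -4
At start, Yuki picks Alpha (lowest: -4).
At Alpha, Kira picks a (highest: -4).
At a, Yuki picks h (lowest: -4).
Terminal value -4.

start -> Alpha -> a -> h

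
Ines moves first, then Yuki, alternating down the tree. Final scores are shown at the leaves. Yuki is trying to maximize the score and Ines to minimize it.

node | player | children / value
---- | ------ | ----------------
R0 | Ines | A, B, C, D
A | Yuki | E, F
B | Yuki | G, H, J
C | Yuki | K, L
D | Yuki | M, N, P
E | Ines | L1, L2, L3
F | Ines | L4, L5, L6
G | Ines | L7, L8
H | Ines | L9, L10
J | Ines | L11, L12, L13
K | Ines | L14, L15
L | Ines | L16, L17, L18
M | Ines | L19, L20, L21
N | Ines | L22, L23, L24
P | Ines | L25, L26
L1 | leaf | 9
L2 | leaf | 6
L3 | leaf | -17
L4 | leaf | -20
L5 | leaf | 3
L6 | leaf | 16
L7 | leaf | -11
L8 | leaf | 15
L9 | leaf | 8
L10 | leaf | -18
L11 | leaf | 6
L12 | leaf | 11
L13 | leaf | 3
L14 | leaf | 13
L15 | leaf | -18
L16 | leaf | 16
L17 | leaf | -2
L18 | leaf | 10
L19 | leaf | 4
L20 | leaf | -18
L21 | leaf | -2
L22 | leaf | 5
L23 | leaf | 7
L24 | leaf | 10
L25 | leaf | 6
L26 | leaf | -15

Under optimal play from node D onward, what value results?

M (Ines): min(4, -18, -2) = -18
N (Ines): min(5, 7, 10) = 5
P (Ines): min(6, -15) = -15
D (Yuki): max(-18, 5, -15) = 5

5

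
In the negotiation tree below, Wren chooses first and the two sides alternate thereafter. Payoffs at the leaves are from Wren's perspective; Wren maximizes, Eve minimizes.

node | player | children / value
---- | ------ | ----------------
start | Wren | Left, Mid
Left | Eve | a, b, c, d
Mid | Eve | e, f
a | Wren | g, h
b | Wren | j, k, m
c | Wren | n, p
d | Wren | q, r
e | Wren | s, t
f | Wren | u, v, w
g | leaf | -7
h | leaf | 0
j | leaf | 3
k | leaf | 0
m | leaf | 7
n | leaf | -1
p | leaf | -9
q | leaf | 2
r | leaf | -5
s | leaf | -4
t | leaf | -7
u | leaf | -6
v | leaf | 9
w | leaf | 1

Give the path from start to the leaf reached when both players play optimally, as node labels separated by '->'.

a (Wren): max(-7, 0) = 0
b (Wren): max(3, 0, 7) = 7
c (Wren): max(-1, -9) = -1
d (Wren): max(2, -5) = 2
Left (Eve): min(0, 7, -1, 2) = -1
e (Wren): max(-4, -7) = -4
f (Wren): max(-6, 9, 1) = 9
Mid (Eve): min(-4, 9) = -4
start (Wren): max(-1, -4) = -1
At start, Wren picks Left (highest: -1).
At Left, Eve picks c (lowest: -1).
At c, Wren picks n (highest: -1).
Terminal value -1.

start -> Left -> c -> n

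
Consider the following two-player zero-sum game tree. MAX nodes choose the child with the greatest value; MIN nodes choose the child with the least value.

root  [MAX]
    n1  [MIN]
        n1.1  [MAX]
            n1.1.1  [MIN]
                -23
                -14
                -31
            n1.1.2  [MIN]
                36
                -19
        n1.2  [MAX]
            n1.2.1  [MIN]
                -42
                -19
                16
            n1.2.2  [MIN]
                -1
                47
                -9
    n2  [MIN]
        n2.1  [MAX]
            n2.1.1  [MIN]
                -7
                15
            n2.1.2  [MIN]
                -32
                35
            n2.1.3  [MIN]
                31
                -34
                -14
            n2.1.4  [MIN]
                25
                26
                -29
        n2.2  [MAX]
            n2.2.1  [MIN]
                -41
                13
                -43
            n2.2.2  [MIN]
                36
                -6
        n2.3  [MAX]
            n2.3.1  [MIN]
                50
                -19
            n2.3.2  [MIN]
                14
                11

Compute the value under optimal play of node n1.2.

n1.2.1 (MIN): min(-42, -19, 16) = -42
n1.2.2 (MIN): min(-1, 47, -9) = -9
n1.2 (MAX): max(-42, -9) = -9

-9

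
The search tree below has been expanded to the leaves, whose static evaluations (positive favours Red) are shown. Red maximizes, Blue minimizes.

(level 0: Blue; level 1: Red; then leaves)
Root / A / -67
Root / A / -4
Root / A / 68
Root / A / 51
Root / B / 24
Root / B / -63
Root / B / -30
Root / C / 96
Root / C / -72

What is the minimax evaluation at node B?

24

B (Red): max(24, -63, -30) = 24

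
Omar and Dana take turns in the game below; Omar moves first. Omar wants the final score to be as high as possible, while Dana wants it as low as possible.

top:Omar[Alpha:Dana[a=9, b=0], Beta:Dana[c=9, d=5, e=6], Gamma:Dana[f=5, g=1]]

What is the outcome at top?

Alpha (Dana): min(9, 0) = 0
Beta (Dana): min(9, 5, 6) = 5
Gamma (Dana): min(5, 1) = 1
top (Omar): max(0, 5, 1) = 5

5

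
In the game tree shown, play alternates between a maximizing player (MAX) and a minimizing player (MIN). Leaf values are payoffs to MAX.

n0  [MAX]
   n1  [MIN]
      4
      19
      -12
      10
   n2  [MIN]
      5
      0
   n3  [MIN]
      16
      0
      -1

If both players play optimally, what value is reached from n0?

n1 (MIN): min(4, 19, -12, 10) = -12
n2 (MIN): min(5, 0) = 0
n3 (MIN): min(16, 0, -1) = -1
n0 (MAX): max(-12, 0, -1) = 0

0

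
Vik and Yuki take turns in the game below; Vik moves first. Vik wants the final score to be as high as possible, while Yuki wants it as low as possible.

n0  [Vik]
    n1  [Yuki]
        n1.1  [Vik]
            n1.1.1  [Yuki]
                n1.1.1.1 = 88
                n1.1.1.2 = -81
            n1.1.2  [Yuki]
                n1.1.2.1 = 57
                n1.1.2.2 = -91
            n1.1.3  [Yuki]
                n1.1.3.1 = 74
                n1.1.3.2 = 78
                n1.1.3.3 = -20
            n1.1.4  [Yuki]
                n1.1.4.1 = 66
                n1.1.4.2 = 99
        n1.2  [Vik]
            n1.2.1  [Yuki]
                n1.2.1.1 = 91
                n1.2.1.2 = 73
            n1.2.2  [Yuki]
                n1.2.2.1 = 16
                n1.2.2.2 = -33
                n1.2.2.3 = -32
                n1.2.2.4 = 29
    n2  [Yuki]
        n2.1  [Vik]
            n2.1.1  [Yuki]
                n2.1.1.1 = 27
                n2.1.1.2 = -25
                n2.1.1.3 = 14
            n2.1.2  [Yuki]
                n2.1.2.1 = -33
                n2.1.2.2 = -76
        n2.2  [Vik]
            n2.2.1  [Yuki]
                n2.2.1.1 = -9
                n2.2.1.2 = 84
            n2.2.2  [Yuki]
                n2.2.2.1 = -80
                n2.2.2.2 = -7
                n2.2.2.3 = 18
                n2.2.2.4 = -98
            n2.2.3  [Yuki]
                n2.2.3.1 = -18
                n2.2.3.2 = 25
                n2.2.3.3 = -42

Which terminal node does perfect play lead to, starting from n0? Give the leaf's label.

n1.1.1 (Yuki): min(88, -81) = -81
n1.1.2 (Yuki): min(57, -91) = -91
n1.1.3 (Yuki): min(74, 78, -20) = -20
n1.1.4 (Yuki): min(66, 99) = 66
n1.1 (Vik): max(-81, -91, -20, 66) = 66
n1.2.1 (Yuki): min(91, 73) = 73
n1.2.2 (Yuki): min(16, -33, -32, 29) = -33
n1.2 (Vik): max(73, -33) = 73
n1 (Yuki): min(66, 73) = 66
n2.1.1 (Yuki): min(27, -25, 14) = -25
n2.1.2 (Yuki): min(-33, -76) = -76
n2.1 (Vik): max(-25, -76) = -25
n2.2.1 (Yuki): min(-9, 84) = -9
n2.2.2 (Yuki): min(-80, -7, 18, -98) = -98
n2.2.3 (Yuki): min(-18, 25, -42) = -42
n2.2 (Vik): max(-9, -98, -42) = -9
n2 (Yuki): min(-25, -9) = -25
n0 (Vik): max(66, -25) = 66
At n0, Vik picks n1 (highest: 66).
At n1, Yuki picks n1.1 (lowest: 66).
At n1.1, Vik picks n1.1.4 (highest: 66).
At n1.1.4, Yuki picks n1.1.4.1 (lowest: 66).
Terminal value 66.

n1.1.4.1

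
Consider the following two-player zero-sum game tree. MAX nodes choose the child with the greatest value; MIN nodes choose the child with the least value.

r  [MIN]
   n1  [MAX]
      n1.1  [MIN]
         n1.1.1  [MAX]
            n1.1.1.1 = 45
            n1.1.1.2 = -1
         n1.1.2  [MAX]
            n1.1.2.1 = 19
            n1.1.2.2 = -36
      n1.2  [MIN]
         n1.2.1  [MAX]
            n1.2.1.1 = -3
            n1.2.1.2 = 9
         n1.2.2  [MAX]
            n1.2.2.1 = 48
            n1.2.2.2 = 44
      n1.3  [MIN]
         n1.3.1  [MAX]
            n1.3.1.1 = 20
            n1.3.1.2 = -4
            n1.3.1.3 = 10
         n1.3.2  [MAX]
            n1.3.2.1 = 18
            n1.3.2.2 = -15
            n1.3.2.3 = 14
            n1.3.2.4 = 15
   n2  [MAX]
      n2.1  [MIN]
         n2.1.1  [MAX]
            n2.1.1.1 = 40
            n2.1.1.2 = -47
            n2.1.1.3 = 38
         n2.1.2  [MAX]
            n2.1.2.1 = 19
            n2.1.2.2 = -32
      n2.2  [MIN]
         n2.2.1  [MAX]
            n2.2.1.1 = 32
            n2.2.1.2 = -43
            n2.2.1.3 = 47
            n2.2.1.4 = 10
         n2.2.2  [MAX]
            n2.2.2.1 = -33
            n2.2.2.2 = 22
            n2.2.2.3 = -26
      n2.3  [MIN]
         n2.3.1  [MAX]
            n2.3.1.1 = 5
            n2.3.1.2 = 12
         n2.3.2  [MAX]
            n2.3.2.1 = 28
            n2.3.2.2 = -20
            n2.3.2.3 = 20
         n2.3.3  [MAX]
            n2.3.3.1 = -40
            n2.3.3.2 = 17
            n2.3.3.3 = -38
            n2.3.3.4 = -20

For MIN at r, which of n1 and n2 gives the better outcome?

n1

n1.1.1 (MAX): max(45, -1) = 45
n1.1.2 (MAX): max(19, -36) = 19
n1.1 (MIN): min(45, 19) = 19
n1.2.1 (MAX): max(-3, 9) = 9
n1.2.2 (MAX): max(48, 44) = 48
n1.2 (MIN): min(9, 48) = 9
n1.3.1 (MAX): max(20, -4, 10) = 20
n1.3.2 (MAX): max(18, -15, 14, 15) = 18
n1.3 (MIN): min(20, 18) = 18
n1 (MAX): max(19, 9, 18) = 19
n2.1.1 (MAX): max(40, -47, 38) = 40
n2.1.2 (MAX): max(19, -32) = 19
n2.1 (MIN): min(40, 19) = 19
n2.2.1 (MAX): max(32, -43, 47, 10) = 47
n2.2.2 (MAX): max(-33, 22, -26) = 22
n2.2 (MIN): min(47, 22) = 22
n2.3.1 (MAX): max(5, 12) = 12
n2.3.2 (MAX): max(28, -20, 20) = 28
n2.3.3 (MAX): max(-40, 17, -38, -20) = 17
n2.3 (MIN): min(12, 28, 17) = 12
n2 (MAX): max(19, 22, 12) = 22
MIN prefers the lower value; n1=19, n2=22. n1 is better since 19 < 22.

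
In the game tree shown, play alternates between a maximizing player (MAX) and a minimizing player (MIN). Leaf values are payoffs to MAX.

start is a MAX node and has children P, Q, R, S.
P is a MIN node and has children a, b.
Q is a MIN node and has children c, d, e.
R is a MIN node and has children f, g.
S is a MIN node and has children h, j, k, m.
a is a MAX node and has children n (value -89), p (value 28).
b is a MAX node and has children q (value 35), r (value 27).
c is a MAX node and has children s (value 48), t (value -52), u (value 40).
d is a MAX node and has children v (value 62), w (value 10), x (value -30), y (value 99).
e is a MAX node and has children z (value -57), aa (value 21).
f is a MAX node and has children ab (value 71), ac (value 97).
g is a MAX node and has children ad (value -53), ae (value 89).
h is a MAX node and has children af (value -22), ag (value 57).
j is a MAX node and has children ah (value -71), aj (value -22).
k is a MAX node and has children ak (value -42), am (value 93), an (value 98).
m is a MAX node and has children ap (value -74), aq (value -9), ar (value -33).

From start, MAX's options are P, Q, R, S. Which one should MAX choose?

R

a (MAX): max(-89, 28) = 28
b (MAX): max(35, 27) = 35
P (MIN): min(28, 35) = 28
c (MAX): max(48, -52, 40) = 48
d (MAX): max(62, 10, -30, 99) = 99
e (MAX): max(-57, 21) = 21
Q (MIN): min(48, 99, 21) = 21
f (MAX): max(71, 97) = 97
g (MAX): max(-53, 89) = 89
R (MIN): min(97, 89) = 89
h (MAX): max(-22, 57) = 57
j (MAX): max(-71, -22) = -22
k (MAX): max(-42, 93, 98) = 98
m (MAX): max(-74, -9, -33) = -9
S (MIN): min(57, -22, 98, -9) = -22
start (MAX): max(28, 21, 89, -22) = 89
MAX at start wants the highest of {P=28, Q=21, R=89, S=-22}, so chooses R.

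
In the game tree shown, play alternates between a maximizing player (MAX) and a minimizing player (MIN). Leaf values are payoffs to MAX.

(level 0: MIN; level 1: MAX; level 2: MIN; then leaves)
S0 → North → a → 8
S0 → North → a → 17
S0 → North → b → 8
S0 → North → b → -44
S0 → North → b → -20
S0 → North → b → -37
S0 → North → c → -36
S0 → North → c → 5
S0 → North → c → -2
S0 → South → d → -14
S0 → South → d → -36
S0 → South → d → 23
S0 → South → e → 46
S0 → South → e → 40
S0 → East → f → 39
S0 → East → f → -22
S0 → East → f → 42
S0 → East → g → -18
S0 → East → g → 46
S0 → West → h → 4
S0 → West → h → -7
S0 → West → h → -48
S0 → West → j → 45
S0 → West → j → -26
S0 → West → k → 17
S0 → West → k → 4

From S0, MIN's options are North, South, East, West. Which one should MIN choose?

East

a (MIN): min(8, 17) = 8
b (MIN): min(8, -44, -20, -37) = -44
c (MIN): min(-36, 5, -2) = -36
North (MAX): max(8, -44, -36) = 8
d (MIN): min(-14, -36, 23) = -36
e (MIN): min(46, 40) = 40
South (MAX): max(-36, 40) = 40
f (MIN): min(39, -22, 42) = -22
g (MIN): min(-18, 46) = -18
East (MAX): max(-22, -18) = -18
h (MIN): min(4, -7, -48) = -48
j (MIN): min(45, -26) = -26
k (MIN): min(17, 4) = 4
West (MAX): max(-48, -26, 4) = 4
S0 (MIN): min(8, 40, -18, 4) = -18
MIN at S0 wants the lowest of {North=8, South=40, East=-18, West=4}, so chooses East.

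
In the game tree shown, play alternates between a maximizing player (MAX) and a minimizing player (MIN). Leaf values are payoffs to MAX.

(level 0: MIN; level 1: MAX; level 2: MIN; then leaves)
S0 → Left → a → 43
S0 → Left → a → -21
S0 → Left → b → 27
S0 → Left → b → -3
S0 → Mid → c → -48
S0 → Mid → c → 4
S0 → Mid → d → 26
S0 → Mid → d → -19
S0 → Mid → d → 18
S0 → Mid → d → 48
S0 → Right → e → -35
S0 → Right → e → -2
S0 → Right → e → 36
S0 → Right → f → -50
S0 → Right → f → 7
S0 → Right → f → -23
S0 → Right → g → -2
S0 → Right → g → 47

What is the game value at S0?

-19

a (MIN): min(43, -21) = -21
b (MIN): min(27, -3) = -3
Left (MAX): max(-21, -3) = -3
c (MIN): min(-48, 4) = -48
d (MIN): min(26, -19, 18, 48) = -19
Mid (MAX): max(-48, -19) = -19
e (MIN): min(-35, -2, 36) = -35
f (MIN): min(-50, 7, -23) = -50
g (MIN): min(-2, 47) = -2
Right (MAX): max(-35, -50, -2) = -2
S0 (MIN): min(-3, -19, -2) = -19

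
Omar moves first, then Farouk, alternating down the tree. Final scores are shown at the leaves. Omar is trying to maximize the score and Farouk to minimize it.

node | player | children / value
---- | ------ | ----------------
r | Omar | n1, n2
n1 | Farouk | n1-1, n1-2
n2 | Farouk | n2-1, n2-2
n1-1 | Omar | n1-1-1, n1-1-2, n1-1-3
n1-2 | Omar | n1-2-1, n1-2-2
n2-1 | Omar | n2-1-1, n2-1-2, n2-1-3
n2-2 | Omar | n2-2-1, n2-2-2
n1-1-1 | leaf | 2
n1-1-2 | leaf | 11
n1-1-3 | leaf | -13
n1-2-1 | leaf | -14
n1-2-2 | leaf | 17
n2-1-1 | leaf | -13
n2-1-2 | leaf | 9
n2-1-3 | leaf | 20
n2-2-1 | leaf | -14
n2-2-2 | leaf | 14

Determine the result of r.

n1-1 (Omar): max(2, 11, -13) = 11
n1-2 (Omar): max(-14, 17) = 17
n1 (Farouk): min(11, 17) = 11
n2-1 (Omar): max(-13, 9, 20) = 20
n2-2 (Omar): max(-14, 14) = 14
n2 (Farouk): min(20, 14) = 14
r (Omar): max(11, 14) = 14

14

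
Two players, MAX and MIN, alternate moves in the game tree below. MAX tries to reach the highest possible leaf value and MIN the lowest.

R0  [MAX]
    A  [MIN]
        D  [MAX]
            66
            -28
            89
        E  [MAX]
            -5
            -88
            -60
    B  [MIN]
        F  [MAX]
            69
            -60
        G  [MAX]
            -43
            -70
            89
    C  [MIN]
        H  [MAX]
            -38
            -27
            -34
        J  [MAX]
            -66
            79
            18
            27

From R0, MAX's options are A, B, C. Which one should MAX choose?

B

D (MAX): max(66, -28, 89) = 89
E (MAX): max(-5, -88, -60) = -5
A (MIN): min(89, -5) = -5
F (MAX): max(69, -60) = 69
G (MAX): max(-43, -70, 89) = 89
B (MIN): min(69, 89) = 69
H (MAX): max(-38, -27, -34) = -27
J (MAX): max(-66, 79, 18, 27) = 79
C (MIN): min(-27, 79) = -27
R0 (MAX): max(-5, 69, -27) = 69
MAX at R0 wants the highest of {A=-5, B=69, C=-27}, so chooses B.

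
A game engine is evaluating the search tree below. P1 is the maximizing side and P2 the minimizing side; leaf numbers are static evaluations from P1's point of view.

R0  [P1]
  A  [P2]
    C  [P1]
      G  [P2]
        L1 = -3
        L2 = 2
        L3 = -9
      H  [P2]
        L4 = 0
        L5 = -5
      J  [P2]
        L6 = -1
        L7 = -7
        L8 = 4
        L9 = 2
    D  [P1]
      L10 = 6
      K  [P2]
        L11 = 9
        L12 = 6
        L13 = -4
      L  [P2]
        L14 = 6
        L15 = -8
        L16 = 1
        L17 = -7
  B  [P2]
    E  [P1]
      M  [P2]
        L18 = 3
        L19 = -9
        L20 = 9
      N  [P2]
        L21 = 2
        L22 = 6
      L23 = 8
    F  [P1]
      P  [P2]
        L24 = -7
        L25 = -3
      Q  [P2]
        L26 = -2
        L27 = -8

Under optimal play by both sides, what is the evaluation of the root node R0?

-5

G (P2): min(-3, 2, -9) = -9
H (P2): min(0, -5) = -5
J (P2): min(-1, -7, 4, 2) = -7
C (P1): max(-9, -5, -7) = -5
K (P2): min(9, 6, -4) = -4
L (P2): min(6, -8, 1, -7) = -8
D (P1): max(6, -4, -8) = 6
A (P2): min(-5, 6) = -5
M (P2): min(3, -9, 9) = -9
N (P2): min(2, 6) = 2
E (P1): max(-9, 2, 8) = 8
P (P2): min(-7, -3) = -7
Q (P2): min(-2, -8) = -8
F (P1): max(-7, -8) = -7
B (P2): min(8, -7) = -7
R0 (P1): max(-5, -7) = -5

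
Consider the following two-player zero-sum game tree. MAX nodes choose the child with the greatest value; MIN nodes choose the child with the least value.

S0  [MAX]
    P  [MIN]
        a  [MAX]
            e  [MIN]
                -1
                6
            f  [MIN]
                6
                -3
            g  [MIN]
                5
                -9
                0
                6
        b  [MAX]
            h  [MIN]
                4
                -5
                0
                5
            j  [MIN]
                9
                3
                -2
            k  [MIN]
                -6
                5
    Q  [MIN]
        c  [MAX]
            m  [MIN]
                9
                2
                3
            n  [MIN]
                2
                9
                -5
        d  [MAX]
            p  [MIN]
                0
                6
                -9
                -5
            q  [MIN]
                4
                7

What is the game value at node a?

e (MIN): min(-1, 6) = -1
f (MIN): min(6, -3) = -3
g (MIN): min(5, -9, 0, 6) = -9
a (MAX): max(-1, -3, -9) = -1

-1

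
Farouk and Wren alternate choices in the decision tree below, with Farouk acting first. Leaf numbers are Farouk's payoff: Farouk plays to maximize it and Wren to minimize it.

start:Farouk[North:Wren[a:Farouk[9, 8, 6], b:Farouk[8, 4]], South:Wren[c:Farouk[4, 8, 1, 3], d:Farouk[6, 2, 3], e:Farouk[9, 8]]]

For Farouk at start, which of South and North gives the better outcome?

c (Farouk): max(4, 8, 1, 3) = 8
d (Farouk): max(6, 2, 3) = 6
e (Farouk): max(9, 8) = 9
South (Wren): min(8, 6, 9) = 6
a (Farouk): max(9, 8, 6) = 9
b (Farouk): max(8, 4) = 8
North (Wren): min(9, 8) = 8
Farouk prefers the higher value; South=6, North=8. North is better since 8 > 6.

North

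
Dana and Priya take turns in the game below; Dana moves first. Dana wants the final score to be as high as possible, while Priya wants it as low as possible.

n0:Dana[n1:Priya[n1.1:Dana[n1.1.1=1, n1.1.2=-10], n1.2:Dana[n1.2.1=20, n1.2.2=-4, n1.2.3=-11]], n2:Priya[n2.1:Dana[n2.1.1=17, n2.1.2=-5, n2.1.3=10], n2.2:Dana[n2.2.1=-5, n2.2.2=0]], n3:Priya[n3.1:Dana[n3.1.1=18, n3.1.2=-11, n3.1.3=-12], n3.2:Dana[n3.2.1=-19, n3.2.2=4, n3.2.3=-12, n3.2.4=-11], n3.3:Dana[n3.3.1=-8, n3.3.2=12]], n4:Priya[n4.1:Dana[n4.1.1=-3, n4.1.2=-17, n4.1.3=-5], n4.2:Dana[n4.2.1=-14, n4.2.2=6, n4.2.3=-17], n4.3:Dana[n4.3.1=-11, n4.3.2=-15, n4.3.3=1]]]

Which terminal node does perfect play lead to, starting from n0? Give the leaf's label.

n1.1 (Dana): max(1, -10) = 1
n1.2 (Dana): max(20, -4, -11) = 20
n1 (Priya): min(1, 20) = 1
n2.1 (Dana): max(17, -5, 10) = 17
n2.2 (Dana): max(-5, 0) = 0
n2 (Priya): min(17, 0) = 0
n3.1 (Dana): max(18, -11, -12) = 18
n3.2 (Dana): max(-19, 4, -12, -11) = 4
n3.3 (Dana): max(-8, 12) = 12
n3 (Priya): min(18, 4, 12) = 4
n4.1 (Dana): max(-3, -17, -5) = -3
n4.2 (Dana): max(-14, 6, -17) = 6
n4.3 (Dana): max(-11, -15, 1) = 1
n4 (Priya): min(-3, 6, 1) = -3
n0 (Dana): max(1, 0, 4, -3) = 4
At n0, Dana picks n3 (highest: 4).
At n3, Priya picks n3.2 (lowest: 4).
At n3.2, Dana picks n3.2.2 (highest: 4).
Terminal value 4.

n3.2.2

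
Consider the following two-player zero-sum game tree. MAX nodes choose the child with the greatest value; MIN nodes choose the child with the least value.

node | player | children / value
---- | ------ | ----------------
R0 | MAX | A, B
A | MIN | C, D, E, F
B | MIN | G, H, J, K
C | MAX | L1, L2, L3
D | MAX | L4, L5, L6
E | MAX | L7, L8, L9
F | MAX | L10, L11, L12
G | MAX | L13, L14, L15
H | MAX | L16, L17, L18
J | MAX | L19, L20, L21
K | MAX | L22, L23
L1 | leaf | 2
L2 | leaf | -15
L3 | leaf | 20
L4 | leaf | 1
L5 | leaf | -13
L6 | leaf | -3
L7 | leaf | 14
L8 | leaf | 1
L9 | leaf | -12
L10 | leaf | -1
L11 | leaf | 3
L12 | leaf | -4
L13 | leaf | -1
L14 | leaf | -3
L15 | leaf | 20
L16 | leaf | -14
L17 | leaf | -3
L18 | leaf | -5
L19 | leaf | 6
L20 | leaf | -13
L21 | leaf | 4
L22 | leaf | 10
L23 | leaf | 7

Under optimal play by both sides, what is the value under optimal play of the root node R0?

C (MAX): max(2, -15, 20) = 20
D (MAX): max(1, -13, -3) = 1
E (MAX): max(14, 1, -12) = 14
F (MAX): max(-1, 3, -4) = 3
A (MIN): min(20, 1, 14, 3) = 1
G (MAX): max(-1, -3, 20) = 20
H (MAX): max(-14, -3, -5) = -3
J (MAX): max(6, -13, 4) = 6
K (MAX): max(10, 7) = 10
B (MIN): min(20, -3, 6, 10) = -3
R0 (MAX): max(1, -3) = 1

1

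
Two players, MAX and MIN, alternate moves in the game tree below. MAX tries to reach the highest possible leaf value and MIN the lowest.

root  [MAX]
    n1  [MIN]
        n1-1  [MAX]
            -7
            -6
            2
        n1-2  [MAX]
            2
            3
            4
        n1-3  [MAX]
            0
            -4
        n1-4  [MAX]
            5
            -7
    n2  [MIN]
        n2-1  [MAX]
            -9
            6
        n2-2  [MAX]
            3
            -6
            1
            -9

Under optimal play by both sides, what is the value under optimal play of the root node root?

3

n1-1 (MAX): max(-7, -6, 2) = 2
n1-2 (MAX): max(2, 3, 4) = 4
n1-3 (MAX): max(0, -4) = 0
n1-4 (MAX): max(5, -7) = 5
n1 (MIN): min(2, 4, 0, 5) = 0
n2-1 (MAX): max(-9, 6) = 6
n2-2 (MAX): max(3, -6, 1, -9) = 3
n2 (MIN): min(6, 3) = 3
root (MAX): max(0, 3) = 3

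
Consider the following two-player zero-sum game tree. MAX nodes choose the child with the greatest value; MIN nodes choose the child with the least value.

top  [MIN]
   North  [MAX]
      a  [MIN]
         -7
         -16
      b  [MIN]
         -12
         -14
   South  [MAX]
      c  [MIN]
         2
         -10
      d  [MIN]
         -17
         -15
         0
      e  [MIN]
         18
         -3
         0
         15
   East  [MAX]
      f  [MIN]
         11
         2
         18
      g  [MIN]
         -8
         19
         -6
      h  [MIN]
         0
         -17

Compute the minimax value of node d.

d (MIN): min(-17, -15, 0) = -17

-17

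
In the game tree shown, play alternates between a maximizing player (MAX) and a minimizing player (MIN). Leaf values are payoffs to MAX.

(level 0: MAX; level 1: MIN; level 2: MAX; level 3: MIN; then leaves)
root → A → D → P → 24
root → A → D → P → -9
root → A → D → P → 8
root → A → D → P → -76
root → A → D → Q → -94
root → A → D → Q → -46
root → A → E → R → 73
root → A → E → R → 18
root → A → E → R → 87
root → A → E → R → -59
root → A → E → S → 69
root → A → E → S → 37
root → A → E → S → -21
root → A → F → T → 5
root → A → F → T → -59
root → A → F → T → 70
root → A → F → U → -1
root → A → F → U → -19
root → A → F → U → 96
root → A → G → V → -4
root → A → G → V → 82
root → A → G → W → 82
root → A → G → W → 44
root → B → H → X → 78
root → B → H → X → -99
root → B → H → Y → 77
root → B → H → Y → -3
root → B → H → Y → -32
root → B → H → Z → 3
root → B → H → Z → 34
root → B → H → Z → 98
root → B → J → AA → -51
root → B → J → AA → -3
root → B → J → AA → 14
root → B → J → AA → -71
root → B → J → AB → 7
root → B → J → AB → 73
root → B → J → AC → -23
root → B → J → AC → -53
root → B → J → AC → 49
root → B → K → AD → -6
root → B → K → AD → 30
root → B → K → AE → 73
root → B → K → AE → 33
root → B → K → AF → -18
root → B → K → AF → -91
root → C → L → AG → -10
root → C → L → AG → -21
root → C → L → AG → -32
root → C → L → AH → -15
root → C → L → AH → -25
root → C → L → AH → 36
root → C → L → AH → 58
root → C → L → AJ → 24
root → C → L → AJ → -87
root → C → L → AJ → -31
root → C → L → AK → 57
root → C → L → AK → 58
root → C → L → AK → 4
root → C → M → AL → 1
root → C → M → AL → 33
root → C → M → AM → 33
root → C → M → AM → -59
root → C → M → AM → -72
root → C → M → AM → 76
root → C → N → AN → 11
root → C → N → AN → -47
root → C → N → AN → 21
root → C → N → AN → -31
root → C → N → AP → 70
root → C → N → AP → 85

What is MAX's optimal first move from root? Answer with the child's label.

B

P (MIN): min(24, -9, 8, -76) = -76
Q (MIN): min(-94, -46) = -94
D (MAX): max(-76, -94) = -76
R (MIN): min(73, 18, 87, -59) = -59
S (MIN): min(69, 37, -21) = -21
E (MAX): max(-59, -21) = -21
T (MIN): min(5, -59, 70) = -59
U (MIN): min(-1, -19, 96) = -19
F (MAX): max(-59, -19) = -19
V (MIN): min(-4, 82) = -4
W (MIN): min(82, 44) = 44
G (MAX): max(-4, 44) = 44
A (MIN): min(-76, -21, -19, 44) = -76
X (MIN): min(78, -99) = -99
Y (MIN): min(77, -3, -32) = -32
Z (MIN): min(3, 34, 98) = 3
H (MAX): max(-99, -32, 3) = 3
AA (MIN): min(-51, -3, 14, -71) = -71
AB (MIN): min(7, 73) = 7
AC (MIN): min(-23, -53, 49) = -53
J (MAX): max(-71, 7, -53) = 7
AD (MIN): min(-6, 30) = -6
AE (MIN): min(73, 33) = 33
AF (MIN): min(-18, -91) = -91
K (MAX): max(-6, 33, -91) = 33
B (MIN): min(3, 7, 33) = 3
AG (MIN): min(-10, -21, -32) = -32
AH (MIN): min(-15, -25, 36, 58) = -25
AJ (MIN): min(24, -87, -31) = -87
AK (MIN): min(57, 58, 4) = 4
L (MAX): max(-32, -25, -87, 4) = 4
AL (MIN): min(1, 33) = 1
AM (MIN): min(33, -59, -72, 76) = -72
M (MAX): max(1, -72) = 1
AN (MIN): min(11, -47, 21, -31) = -47
AP (MIN): min(70, 85) = 70
N (MAX): max(-47, 70) = 70
C (MIN): min(4, 1, 70) = 1
root (MAX): max(-76, 3, 1) = 3
MAX at root wants the highest of {A=-76, B=3, C=1}, so chooses B.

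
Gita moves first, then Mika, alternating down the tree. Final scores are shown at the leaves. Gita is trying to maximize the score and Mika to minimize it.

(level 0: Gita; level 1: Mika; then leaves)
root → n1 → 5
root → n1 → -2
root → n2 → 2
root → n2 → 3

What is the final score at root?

2

n1 (Mika): min(5, -2) = -2
n2 (Mika): min(2, 3) = 2
root (Gita): max(-2, 2) = 2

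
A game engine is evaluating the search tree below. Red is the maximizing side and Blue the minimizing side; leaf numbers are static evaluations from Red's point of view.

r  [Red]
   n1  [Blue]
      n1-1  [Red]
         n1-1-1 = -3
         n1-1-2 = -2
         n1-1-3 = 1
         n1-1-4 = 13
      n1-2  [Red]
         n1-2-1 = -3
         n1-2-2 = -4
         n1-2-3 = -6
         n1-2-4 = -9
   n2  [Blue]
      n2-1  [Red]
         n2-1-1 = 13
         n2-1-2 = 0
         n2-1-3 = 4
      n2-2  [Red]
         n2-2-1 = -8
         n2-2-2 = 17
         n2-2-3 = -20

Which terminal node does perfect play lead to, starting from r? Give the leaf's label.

n2-1-1

n1-1 (Red): max(-3, -2, 1, 13) = 13
n1-2 (Red): max(-3, -4, -6, -9) = -3
n1 (Blue): min(13, -3) = -3
n2-1 (Red): max(13, 0, 4) = 13
n2-2 (Red): max(-8, 17, -20) = 17
n2 (Blue): min(13, 17) = 13
r (Red): max(-3, 13) = 13
At r, Red picks n2 (highest: 13).
At n2, Blue picks n2-1 (lowest: 13).
At n2-1, Red picks n2-1-1 (highest: 13).
Terminal value 13.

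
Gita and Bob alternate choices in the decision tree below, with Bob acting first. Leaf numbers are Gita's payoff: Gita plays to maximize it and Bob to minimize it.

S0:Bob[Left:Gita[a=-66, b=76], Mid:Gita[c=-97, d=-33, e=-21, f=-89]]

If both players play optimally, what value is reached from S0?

Left (Gita): max(-66, 76) = 76
Mid (Gita): max(-97, -33, -21, -89) = -21
S0 (Bob): min(76, -21) = -21

-21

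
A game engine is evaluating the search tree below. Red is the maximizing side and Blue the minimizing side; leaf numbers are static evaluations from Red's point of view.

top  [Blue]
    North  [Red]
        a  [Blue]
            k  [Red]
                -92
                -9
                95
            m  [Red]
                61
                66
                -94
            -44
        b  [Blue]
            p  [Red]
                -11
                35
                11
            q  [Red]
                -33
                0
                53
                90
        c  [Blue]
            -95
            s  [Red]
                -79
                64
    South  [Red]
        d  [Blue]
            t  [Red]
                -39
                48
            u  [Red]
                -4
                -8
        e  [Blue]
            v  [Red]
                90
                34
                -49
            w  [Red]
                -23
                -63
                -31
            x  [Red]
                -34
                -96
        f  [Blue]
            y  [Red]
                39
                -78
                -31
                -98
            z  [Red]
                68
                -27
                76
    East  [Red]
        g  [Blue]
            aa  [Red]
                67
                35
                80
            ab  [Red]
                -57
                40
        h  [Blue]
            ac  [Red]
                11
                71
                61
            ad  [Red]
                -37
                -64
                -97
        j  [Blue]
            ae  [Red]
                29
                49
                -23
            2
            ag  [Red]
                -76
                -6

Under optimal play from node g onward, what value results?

40

aa (Red): max(67, 35, 80) = 80
ab (Red): max(-57, 40) = 40
g (Blue): min(80, 40) = 40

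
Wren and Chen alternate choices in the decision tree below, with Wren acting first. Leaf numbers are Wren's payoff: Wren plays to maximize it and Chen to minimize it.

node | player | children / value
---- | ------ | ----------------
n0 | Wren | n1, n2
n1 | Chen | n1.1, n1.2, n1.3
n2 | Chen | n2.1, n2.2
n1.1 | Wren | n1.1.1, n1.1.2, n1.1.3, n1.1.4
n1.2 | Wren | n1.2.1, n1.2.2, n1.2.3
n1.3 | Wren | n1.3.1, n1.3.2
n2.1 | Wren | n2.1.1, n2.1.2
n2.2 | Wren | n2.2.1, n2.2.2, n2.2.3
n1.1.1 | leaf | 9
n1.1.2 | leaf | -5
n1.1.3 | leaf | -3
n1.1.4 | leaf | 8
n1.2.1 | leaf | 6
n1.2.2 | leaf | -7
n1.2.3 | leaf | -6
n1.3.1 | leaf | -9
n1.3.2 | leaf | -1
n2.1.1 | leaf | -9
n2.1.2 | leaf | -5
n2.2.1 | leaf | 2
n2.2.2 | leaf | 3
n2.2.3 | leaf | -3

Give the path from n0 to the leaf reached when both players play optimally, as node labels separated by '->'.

n1.1 (Wren): max(9, -5, -3, 8) = 9
n1.2 (Wren): max(6, -7, -6) = 6
n1.3 (Wren): max(-9, -1) = -1
n1 (Chen): min(9, 6, -1) = -1
n2.1 (Wren): max(-9, -5) = -5
n2.2 (Wren): max(2, 3, -3) = 3
n2 (Chen): min(-5, 3) = -5
n0 (Wren): max(-1, -5) = -1
At n0, Wren picks n1 (highest: -1).
At n1, Chen picks n1.3 (lowest: -1).
At n1.3, Wren picks n1.3.2 (highest: -1).
Terminal value -1.

n0 -> n1 -> n1.3 -> n1.3.2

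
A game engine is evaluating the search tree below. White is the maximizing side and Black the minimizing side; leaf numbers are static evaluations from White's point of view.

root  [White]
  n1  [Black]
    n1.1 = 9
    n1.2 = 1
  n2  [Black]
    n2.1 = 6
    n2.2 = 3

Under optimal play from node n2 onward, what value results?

3

n2 (Black): min(6, 3) = 3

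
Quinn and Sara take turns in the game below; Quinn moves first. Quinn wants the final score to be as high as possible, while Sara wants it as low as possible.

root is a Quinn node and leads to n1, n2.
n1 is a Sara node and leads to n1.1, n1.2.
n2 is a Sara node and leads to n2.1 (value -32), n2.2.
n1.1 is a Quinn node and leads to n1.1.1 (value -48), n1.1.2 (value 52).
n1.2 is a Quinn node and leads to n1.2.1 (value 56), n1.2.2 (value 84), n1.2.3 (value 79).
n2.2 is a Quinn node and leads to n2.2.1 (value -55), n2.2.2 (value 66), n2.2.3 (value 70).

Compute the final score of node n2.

n2.2 (Quinn): max(-55, 66, 70) = 70
n2 (Sara): min(-32, 70) = -32

-32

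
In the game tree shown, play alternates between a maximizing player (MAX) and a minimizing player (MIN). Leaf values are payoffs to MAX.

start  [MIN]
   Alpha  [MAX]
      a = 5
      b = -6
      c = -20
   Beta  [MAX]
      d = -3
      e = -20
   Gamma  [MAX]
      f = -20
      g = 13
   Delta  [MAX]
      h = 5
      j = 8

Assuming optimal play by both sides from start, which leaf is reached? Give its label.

Alpha (MAX): max(5, -6, -20) = 5
Beta (MAX): max(-3, -20) = -3
Gamma (MAX): max(-20, 13) = 13
Delta (MAX): max(5, 8) = 8
start (MIN): min(5, -3, 13, 8) = -3
At start, MIN picks Beta (lowest: -3).
At Beta, MAX picks d (highest: -3).
Terminal value -3.

d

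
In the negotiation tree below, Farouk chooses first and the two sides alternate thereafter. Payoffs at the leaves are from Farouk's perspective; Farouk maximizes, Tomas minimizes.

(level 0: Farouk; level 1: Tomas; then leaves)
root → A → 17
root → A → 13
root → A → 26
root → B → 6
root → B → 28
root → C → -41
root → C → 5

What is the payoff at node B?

B (Tomas): min(6, 28) = 6

6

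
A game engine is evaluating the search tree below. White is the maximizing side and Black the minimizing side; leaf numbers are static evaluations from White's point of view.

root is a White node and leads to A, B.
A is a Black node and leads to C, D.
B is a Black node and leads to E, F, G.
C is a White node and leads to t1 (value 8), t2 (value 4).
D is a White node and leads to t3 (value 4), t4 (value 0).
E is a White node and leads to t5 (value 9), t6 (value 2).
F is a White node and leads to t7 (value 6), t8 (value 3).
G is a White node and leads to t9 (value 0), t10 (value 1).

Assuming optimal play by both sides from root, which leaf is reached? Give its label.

t3

C (White): max(8, 4) = 8
D (White): max(4, 0) = 4
A (Black): min(8, 4) = 4
E (White): max(9, 2) = 9
F (White): max(6, 3) = 6
G (White): max(0, 1) = 1
B (Black): min(9, 6, 1) = 1
root (White): max(4, 1) = 4
At root, White picks A (highest: 4).
At A, Black picks D (lowest: 4).
At D, White picks t3 (highest: 4).
Terminal value 4.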